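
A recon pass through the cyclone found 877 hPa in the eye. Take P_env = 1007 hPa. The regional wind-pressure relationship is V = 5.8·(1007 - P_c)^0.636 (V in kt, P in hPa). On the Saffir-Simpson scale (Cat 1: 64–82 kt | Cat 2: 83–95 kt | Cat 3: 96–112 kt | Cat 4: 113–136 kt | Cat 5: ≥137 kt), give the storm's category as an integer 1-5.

4

ΔP = 1007 − 877 = 130 hPa.
V ≈ 5.8 × 130^0.636 = 5.8 × 22.10 ≈ 128 kt.
128 kt falls in the Category 4 band.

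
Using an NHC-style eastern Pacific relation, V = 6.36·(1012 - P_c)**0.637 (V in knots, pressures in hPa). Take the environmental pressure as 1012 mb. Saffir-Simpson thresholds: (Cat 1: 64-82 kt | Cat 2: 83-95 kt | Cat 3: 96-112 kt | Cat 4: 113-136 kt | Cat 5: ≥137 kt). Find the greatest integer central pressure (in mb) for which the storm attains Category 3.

Category 3 begins at V = 96 kt.
Required ΔP = (96/6.36)^(1/0.637) = 15.094^1.570 ≈ 70.89 mb.
P_c ≤ 1012 − 70.89 = 941.11, so the highest integer P_c is 941 mb.

941 mb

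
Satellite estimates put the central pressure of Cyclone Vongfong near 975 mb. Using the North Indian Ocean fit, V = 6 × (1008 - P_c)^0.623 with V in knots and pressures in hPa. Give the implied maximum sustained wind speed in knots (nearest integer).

53 kt

ΔP = 1008 − 975 = 33 mb.
33^0.623 ≈ 8.831.
V ≈ 6 × 8.831 ≈ 53.0 kt.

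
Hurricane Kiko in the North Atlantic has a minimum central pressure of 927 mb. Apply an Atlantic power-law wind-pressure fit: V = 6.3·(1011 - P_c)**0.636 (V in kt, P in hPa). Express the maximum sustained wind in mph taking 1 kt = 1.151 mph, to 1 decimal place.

121.4 mph

ΔP = 1011 − 927 = 84 mb.
V ≈ 6.3 × 84^0.636 = 6.3 × 16.743 ≈ 105.483 kt.
105.483 × 1.151 ≈ 121.41 mph → 121.4 mph.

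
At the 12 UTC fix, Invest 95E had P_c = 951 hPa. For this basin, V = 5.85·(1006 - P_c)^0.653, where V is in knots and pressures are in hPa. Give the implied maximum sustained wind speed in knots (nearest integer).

80 kt

ΔP = 1006 − 951 = 55 hPa.
55^0.653 ≈ 13.692.
V ≈ 5.85 × 13.692 ≈ 80.1 kt.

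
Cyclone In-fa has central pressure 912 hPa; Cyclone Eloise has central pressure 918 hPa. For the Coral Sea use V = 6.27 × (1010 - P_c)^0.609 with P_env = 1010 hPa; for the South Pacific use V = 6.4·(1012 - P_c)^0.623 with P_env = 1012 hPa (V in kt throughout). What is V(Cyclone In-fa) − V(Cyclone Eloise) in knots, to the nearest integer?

Cyclone In-fa: ΔP = 98; V ≈ 6.27 × 98^0.609 ≈ 102.31 kt.
Cyclone Eloise: ΔP = 94; V ≈ 6.4 × 94^0.623 ≈ 108.50 kt.
Difference ≈ 102.31 − 108.50 = -6.19 → -6 kt.

-6 kt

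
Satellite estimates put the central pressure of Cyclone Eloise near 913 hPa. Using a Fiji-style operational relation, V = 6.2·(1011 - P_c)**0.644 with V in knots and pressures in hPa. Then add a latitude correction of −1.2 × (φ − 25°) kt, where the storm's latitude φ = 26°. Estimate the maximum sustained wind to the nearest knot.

118 kt

ΔP = 1011 − 913 = 98 hPa.
98^0.644 ≈ 19.158.
V ≈ 6.2 × 19.158 ≈ 118.8 kt.
Latitude correction: −1.2 × (26 − 25) = -1.2 kt.
Corrected V ≈ 117.6 kt → 118 kt.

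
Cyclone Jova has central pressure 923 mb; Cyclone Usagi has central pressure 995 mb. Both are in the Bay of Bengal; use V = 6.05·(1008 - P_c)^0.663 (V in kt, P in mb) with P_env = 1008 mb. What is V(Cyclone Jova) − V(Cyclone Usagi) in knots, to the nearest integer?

Cyclone Jova: ΔP = 85; V ≈ 6.05 × 85^0.663 ≈ 115.07 kt.
Cyclone Usagi: ΔP = 13; V ≈ 6.05 × 13^0.663 ≈ 33.14 kt.
Difference ≈ 115.07 − 33.14 = 81.93 → 82 kt.

82 kt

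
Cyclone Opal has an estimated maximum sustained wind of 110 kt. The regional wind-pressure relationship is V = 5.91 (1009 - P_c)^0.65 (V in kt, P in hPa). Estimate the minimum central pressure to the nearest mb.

919 mb

ΔP = (V / 5.91)^(1/0.65) = (110/5.91)^1.538.
110/5.91 = 18.613; 18.613^1.538 ≈ 89.86 mb.
P_c = 1009 − 89.86 = 919.14 ≈ 919 mb.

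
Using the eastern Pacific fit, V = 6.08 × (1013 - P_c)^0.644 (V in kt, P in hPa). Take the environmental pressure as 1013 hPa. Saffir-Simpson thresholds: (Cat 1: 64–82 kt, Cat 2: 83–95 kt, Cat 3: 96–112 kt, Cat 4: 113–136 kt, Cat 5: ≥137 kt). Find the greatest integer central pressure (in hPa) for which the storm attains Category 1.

974 hPa

Category 1 begins at V = 64 kt.
Required ΔP = (64/6.08)^(1/0.644) = 10.526^1.553 ≈ 38.67 hPa.
P_c ≤ 1013 − 38.67 = 974.33, so the highest integer P_c is 974 hPa.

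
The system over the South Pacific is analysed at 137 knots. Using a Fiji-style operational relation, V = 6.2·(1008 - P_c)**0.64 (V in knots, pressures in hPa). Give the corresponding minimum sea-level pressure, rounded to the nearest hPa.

882 hPa

ΔP = (V / 6.2)^(1/0.64) = (137/6.2)^1.562.
137/6.2 = 22.097; 22.097^1.562 ≈ 126.04 hPa.
P_c = 1008 − 126.04 = 881.96 ≈ 882 hPa.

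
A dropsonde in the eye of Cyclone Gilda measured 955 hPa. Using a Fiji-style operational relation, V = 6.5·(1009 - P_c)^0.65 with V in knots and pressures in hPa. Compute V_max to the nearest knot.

87 kt

ΔP = 1009 − 955 = 54 hPa.
54^0.65 ≈ 13.368.
V ≈ 6.5 × 13.368 ≈ 86.9 kt.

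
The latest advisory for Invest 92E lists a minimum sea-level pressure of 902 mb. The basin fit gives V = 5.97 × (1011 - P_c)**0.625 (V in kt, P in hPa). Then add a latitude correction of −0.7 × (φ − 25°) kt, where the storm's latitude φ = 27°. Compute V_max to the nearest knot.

111 kt

ΔP = 1011 − 902 = 109 mb.
109^0.625 ≈ 18.767.
V ≈ 5.97 × 18.767 ≈ 112.0 kt.
Latitude correction: −0.7 × (27 − 25) = -1.4 kt.
Corrected V ≈ 110.6 kt → 111 kt.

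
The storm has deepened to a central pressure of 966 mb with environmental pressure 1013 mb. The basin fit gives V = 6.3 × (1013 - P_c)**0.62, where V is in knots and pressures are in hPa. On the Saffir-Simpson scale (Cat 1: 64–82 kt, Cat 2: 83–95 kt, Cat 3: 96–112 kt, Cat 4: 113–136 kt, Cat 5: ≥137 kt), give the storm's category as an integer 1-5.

ΔP = 1013 − 966 = 47 mb.
V ≈ 6.3 × 47^0.62 = 6.3 × 10.88 ≈ 69 kt.
69 kt falls in the Category 1 band.

1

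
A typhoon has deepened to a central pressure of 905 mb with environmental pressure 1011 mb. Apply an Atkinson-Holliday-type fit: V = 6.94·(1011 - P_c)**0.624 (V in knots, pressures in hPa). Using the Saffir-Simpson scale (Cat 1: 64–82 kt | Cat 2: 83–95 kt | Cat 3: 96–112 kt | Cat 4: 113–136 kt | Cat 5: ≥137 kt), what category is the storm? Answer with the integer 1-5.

4

ΔP = 1011 − 905 = 106 mb.
V ≈ 6.94 × 106^0.624 = 6.94 × 18.36 ≈ 127 kt.
127 kt falls in the Category 4 band.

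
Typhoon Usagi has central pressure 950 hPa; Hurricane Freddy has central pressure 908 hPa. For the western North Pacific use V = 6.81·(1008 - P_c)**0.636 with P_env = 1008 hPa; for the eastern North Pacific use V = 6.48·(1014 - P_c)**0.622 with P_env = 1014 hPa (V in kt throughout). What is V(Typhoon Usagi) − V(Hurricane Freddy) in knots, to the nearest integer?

Typhoon Usagi: ΔP = 58; V ≈ 6.81 × 58^0.636 ≈ 90.09 kt.
Hurricane Freddy: ΔP = 106; V ≈ 6.48 × 106^0.622 ≈ 117.85 kt.
Difference ≈ 90.09 − 117.85 = -27.76 → -28 kt.

-28 kt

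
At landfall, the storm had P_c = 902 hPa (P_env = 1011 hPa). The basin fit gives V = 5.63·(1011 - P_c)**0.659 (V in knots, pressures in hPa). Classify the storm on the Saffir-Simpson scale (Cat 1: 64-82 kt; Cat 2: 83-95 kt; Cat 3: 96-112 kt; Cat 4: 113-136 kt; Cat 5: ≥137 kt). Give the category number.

4

ΔP = 1011 − 902 = 109 hPa.
V ≈ 5.63 × 109^0.659 = 5.63 × 22.01 ≈ 124 kt.
124 kt falls in the Category 4 band.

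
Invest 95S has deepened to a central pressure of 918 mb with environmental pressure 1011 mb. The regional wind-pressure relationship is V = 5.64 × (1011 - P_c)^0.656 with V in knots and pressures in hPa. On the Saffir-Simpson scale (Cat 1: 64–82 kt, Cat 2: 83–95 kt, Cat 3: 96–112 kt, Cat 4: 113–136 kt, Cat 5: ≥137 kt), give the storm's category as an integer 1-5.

ΔP = 1011 − 918 = 93 mb.
V ≈ 5.64 × 93^0.656 = 5.64 × 19.56 ≈ 110 kt.
110 kt falls in the Category 3 band.

3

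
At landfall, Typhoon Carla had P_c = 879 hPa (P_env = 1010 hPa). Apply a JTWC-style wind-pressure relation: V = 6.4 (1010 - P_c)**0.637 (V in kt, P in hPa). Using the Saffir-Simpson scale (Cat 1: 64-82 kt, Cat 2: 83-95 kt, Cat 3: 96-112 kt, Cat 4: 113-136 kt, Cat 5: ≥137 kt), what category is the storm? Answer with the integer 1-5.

ΔP = 1010 − 879 = 131 hPa.
V ≈ 6.4 × 131^0.637 = 6.4 × 22.32 ≈ 143 kt.
143 kt falls in the Category 5 band.

5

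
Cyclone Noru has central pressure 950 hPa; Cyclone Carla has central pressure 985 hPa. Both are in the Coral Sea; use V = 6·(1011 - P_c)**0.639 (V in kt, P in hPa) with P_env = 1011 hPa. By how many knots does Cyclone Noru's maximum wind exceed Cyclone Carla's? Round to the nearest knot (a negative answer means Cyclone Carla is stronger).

35 kt

Cyclone Noru: ΔP = 61; V ≈ 6 × 61^0.639 ≈ 82.98 kt.
Cyclone Carla: ΔP = 26; V ≈ 6 × 26^0.639 ≈ 48.12 kt.
Difference ≈ 82.98 − 48.12 = 34.86 → 35 kt.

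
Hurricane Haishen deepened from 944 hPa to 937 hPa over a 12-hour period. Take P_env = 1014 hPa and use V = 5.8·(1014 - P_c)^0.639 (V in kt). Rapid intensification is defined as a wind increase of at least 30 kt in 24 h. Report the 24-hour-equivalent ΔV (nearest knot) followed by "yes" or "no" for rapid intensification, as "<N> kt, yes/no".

11 kt, no

V₁: ΔP = 70, V ≈ 5.8 × 70^0.639 ≈ 87.59 kt.
V₂: ΔP = 77, V ≈ 5.8 × 77^0.639 ≈ 93.09 kt.
ΔV over 12 h = 5.50 kt → 24 h equivalent = 5.50 × 24/12 ≈ 11.00 kt.
11 kt < 30 kt ⇒ not rapid intensification.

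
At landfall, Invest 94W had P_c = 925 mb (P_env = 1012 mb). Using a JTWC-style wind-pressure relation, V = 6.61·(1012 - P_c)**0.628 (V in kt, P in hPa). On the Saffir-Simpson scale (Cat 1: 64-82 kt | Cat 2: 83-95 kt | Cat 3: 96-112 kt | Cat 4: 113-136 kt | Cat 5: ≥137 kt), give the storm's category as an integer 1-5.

3

ΔP = 1012 − 925 = 87 mb.
V ≈ 6.61 × 87^0.628 = 6.61 × 16.52 ≈ 109 kt.
109 kt falls in the Category 3 band.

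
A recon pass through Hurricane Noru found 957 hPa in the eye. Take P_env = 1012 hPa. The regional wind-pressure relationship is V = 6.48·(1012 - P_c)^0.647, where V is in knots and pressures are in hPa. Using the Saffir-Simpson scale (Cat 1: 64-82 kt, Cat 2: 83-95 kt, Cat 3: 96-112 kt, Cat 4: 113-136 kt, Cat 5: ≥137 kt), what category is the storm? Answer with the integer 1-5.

ΔP = 1012 − 957 = 55 hPa.
V ≈ 6.48 × 55^0.647 = 6.48 × 13.37 ≈ 87 kt.
87 kt falls in the Category 2 band.

2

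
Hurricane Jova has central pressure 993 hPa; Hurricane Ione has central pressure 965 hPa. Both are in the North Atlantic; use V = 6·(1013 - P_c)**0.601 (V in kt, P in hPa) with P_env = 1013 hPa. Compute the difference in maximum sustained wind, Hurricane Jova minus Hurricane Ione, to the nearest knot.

-25 kt

Hurricane Jova: ΔP = 20; V ≈ 6 × 20^0.601 ≈ 36.31 kt.
Hurricane Ione: ΔP = 48; V ≈ 6 × 48^0.601 ≈ 61.46 kt.
Difference ≈ 36.31 − 61.46 = -25.15 → -25 kt.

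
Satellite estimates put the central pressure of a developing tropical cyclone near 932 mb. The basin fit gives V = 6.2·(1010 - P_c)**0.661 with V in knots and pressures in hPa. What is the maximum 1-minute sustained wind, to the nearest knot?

110 kt

ΔP = 1010 − 932 = 78 mb.
78^0.661 ≈ 17.810.
V ≈ 6.2 × 17.810 ≈ 110.4 kt.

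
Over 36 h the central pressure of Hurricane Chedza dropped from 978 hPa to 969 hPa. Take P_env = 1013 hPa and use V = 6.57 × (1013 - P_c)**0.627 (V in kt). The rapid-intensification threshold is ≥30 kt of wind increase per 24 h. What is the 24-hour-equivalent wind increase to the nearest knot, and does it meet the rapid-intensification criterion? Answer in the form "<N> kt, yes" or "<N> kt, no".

V₁: ΔP = 35, V ≈ 6.57 × 35^0.627 ≈ 61.05 kt.
V₂: ΔP = 44, V ≈ 6.57 × 44^0.627 ≈ 70.47 kt.
ΔV over 36 h = 9.42 kt → 24 h equivalent = 9.42 × 24/36 ≈ 6.28 kt.
6 kt < 30 kt ⇒ not rapid intensification.

6 kt, no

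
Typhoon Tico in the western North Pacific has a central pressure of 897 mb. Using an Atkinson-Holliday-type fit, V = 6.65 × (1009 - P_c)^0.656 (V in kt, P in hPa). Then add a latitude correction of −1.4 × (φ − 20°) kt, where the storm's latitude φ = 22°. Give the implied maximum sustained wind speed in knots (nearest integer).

ΔP = 1009 − 897 = 112 mb.
112^0.656 ≈ 22.095.
V ≈ 6.65 × 22.095 ≈ 146.9 kt.
Latitude correction: −1.4 × (22 − 20) = -2.8 kt.
Corrected V ≈ 144.1 kt → 144 kt.

144 kt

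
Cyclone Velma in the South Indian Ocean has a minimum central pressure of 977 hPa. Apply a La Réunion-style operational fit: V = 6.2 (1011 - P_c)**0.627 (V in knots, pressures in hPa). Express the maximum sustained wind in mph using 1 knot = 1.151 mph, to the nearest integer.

65 mph

ΔP = 1011 − 977 = 34 hPa.
V ≈ 6.2 × 34^0.627 = 6.2 × 9.125 ≈ 56.576 kt.
56.576 × 1.151 ≈ 65.12 mph → 65 mph.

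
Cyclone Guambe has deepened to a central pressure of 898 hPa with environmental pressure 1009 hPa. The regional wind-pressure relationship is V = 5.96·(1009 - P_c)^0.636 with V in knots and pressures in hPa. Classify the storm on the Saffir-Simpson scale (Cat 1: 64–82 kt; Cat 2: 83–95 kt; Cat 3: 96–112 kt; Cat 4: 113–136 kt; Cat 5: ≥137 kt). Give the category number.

4

ΔP = 1009 − 898 = 111 hPa.
V ≈ 5.96 × 111^0.636 = 5.96 × 19.99 ≈ 119 kt.
119 kt falls in the Category 4 band.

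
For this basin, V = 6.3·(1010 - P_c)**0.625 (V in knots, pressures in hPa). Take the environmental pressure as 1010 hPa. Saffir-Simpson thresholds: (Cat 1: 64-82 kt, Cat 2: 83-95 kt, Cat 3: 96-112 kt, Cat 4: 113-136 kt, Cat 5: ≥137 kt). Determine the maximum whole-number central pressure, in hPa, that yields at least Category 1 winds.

969 hPa

Category 1 begins at V = 64 kt.
Required ΔP = (64/6.3)^(1/0.625) = 10.159^1.600 ≈ 40.83 hPa.
P_c ≤ 1010 − 40.83 = 969.17, so the highest integer P_c is 969 hPa.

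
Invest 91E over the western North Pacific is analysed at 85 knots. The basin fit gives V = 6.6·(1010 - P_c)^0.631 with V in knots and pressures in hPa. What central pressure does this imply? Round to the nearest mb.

953 mb

ΔP = (V / 6.6)^(1/0.631) = (85/6.6)^1.585.
85/6.6 = 12.879; 12.879^1.585 ≈ 57.40 mb.
P_c = 1010 − 57.40 = 952.60 ≈ 953 mb.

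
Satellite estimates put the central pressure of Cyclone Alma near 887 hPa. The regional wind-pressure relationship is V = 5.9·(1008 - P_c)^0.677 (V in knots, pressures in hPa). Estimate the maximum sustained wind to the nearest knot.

152 kt

ΔP = 1008 − 887 = 121 hPa.
121^0.677 ≈ 25.707.
V ≈ 5.9 × 25.707 ≈ 151.7 kt.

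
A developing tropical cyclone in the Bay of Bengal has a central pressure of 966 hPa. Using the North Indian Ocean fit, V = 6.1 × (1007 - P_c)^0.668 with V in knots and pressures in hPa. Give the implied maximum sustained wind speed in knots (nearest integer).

73 kt

ΔP = 1007 − 966 = 41 hPa.
41^0.668 ≈ 11.949.
V ≈ 6.1 × 11.949 ≈ 72.9 kt.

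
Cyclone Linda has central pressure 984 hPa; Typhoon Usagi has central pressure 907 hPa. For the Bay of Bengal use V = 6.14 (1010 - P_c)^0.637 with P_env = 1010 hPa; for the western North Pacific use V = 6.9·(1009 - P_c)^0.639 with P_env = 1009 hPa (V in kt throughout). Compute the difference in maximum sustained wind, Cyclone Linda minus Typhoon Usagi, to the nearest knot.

Cyclone Linda: ΔP = 26; V ≈ 6.14 × 26^0.637 ≈ 48.92 kt.
Typhoon Usagi: ΔP = 102; V ≈ 6.9 × 102^0.639 ≈ 132.54 kt.
Difference ≈ 48.92 − 132.54 = -83.62 → -84 kt.

-84 kt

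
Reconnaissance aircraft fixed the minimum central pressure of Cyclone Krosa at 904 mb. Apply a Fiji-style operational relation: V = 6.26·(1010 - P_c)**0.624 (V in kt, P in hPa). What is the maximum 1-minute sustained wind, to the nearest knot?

115 kt

ΔP = 1010 − 904 = 106 mb.
106^0.624 ≈ 18.357.
V ≈ 6.26 × 18.357 ≈ 114.9 kt.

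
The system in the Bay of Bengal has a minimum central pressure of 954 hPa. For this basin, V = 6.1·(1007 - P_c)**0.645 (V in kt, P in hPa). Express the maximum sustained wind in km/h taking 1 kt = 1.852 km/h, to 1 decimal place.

ΔP = 1007 − 954 = 53 hPa.
V ≈ 6.1 × 53^0.645 = 6.1 × 12.947 ≈ 78.975 kt.
78.975 × 1.852 ≈ 146.26 km/h → 146.3 km/h.

146.3 km/h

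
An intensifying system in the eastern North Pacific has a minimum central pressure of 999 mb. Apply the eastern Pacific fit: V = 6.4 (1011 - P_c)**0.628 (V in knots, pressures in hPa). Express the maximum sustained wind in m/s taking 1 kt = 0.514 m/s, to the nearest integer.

16 m/s

ΔP = 1011 − 999 = 12 mb.
V ≈ 6.4 × 12^0.628 = 6.4 × 4.761 ≈ 30.472 kt.
30.472 × 0.514 ≈ 15.66 m/s → 16 m/s.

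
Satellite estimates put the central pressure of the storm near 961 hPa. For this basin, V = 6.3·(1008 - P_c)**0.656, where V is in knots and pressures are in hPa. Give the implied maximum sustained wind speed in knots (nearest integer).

ΔP = 1008 − 961 = 47 hPa.
47^0.656 ≈ 12.500.
V ≈ 6.3 × 12.500 ≈ 78.7 kt.

79 kt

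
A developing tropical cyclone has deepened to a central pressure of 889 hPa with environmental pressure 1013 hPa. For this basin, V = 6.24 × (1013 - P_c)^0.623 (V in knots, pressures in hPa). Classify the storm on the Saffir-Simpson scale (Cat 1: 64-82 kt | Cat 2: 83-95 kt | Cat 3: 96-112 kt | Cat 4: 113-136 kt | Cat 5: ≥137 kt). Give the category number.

4

ΔP = 1013 − 889 = 124 hPa.
V ≈ 6.24 × 124^0.623 = 6.24 × 20.15 ≈ 126 kt.
126 kt falls in the Category 4 band.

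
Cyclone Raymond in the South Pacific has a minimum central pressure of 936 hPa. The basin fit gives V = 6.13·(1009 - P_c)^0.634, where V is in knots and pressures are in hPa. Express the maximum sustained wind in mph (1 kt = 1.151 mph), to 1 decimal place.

107.1 mph

ΔP = 1009 − 936 = 73 hPa.
V ≈ 6.13 × 73^0.634 = 6.13 × 15.183 ≈ 93.069 kt.
93.069 × 1.151 ≈ 107.12 mph → 107.1 mph.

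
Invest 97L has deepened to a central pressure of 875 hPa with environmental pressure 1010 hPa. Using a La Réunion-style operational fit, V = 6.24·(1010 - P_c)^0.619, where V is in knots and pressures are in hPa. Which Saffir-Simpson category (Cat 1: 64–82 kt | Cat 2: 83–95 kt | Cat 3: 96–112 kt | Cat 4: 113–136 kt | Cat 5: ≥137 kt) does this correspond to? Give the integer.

4

ΔP = 1010 − 875 = 135 hPa.
V ≈ 6.24 × 135^0.619 = 6.24 × 20.83 ≈ 130 kt.
130 kt falls in the Category 4 band.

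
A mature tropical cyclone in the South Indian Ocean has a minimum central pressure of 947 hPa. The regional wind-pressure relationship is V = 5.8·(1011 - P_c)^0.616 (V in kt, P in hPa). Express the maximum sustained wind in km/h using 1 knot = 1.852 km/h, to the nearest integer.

139 km/h

ΔP = 1011 − 947 = 64 hPa.
V ≈ 5.8 × 64^0.616 = 5.8 × 12.960 ≈ 75.168 kt.
75.168 × 1.852 ≈ 139.21 km/h → 139 km/h.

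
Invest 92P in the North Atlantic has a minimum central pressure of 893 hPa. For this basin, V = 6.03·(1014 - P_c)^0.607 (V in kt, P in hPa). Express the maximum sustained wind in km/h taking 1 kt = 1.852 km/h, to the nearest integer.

ΔP = 1014 − 893 = 121 hPa.
V ≈ 6.03 × 121^0.607 = 6.03 × 18.376 ≈ 110.807 kt.
110.807 × 1.852 ≈ 205.21 km/h → 205 km/h.

205 km/h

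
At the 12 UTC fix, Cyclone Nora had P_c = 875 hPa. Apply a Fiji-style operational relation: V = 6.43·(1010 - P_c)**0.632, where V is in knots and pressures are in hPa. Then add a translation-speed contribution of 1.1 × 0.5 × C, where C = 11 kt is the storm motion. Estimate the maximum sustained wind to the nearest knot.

149 kt

ΔP = 1010 − 875 = 135 hPa.
135^0.632 ≈ 22.201.
V ≈ 6.43 × 22.201 ≈ 142.8 kt.
Translation term: 1.1 × 0.5 × 11 = 6.05 kt.
Corrected V ≈ 148.85 kt → 149 kt.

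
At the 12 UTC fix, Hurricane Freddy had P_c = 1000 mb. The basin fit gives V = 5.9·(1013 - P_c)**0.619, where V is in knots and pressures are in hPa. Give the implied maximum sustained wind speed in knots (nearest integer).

29 kt

ΔP = 1013 − 1000 = 13 mb.
13^0.619 ≈ 4.893.
V ≈ 5.9 × 4.893 ≈ 28.9 kt.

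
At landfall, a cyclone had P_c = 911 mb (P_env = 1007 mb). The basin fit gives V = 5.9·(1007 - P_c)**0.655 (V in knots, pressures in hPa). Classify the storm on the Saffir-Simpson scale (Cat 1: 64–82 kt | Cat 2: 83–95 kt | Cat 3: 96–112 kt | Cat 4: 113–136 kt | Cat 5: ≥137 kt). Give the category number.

ΔP = 1007 − 911 = 96 mb.
V ≈ 5.9 × 96^0.655 = 5.9 × 19.88 ≈ 117 kt.
117 kt falls in the Category 4 band.

4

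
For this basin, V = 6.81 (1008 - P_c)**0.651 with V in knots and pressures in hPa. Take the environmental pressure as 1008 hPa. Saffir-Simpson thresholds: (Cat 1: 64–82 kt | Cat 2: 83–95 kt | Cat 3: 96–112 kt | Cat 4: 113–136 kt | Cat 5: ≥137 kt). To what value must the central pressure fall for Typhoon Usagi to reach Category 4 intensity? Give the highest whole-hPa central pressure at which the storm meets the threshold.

Category 4 begins at V = 113 kt.
Required ΔP = (113/6.81)^(1/0.651) = 16.593^1.536 ≈ 74.81 hPa.
P_c ≤ 1008 − 74.81 = 933.19, so the highest integer P_c is 933 hPa.

933 hPa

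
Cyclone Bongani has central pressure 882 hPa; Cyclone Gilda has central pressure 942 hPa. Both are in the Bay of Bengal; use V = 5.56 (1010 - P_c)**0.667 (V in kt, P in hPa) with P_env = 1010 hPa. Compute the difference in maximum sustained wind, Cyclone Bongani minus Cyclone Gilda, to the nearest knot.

Cyclone Bongani: ΔP = 128; V ≈ 5.56 × 128^0.667 ≈ 141.44 kt.
Cyclone Gilda: ΔP = 68; V ≈ 5.56 × 68^0.667 ≈ 92.76 kt.
Difference ≈ 141.44 − 92.76 = 48.68 → 49 kt.

49 kt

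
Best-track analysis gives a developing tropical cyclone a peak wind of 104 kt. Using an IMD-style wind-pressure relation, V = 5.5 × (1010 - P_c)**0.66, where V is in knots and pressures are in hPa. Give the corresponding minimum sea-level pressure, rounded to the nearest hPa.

924 hPa

ΔP = (V / 5.5)^(1/0.66) = (104/5.5)^1.515.
104/5.5 = 18.909; 18.909^1.515 ≈ 85.97 hPa.
P_c = 1010 − 85.97 = 924.03 ≈ 924 hPa.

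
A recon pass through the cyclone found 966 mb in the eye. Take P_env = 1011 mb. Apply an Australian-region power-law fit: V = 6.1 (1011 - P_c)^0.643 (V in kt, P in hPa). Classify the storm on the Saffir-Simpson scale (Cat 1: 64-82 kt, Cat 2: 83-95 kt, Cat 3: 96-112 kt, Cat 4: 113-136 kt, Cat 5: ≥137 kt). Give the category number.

1

ΔP = 1011 − 966 = 45 mb.
V ≈ 6.1 × 45^0.643 = 6.1 × 11.56 ≈ 71 kt.
71 kt falls in the Category 1 band.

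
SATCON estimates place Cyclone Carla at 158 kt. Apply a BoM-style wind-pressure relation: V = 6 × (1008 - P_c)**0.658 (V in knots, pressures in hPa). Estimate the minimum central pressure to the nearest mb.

ΔP = (V / 6)^(1/0.658) = (158/6)^1.520.
158/6 = 26.333; 26.333^1.520 ≈ 144.15 mb.
P_c = 1008 − 144.15 = 863.85 ≈ 864 mb.

864 mb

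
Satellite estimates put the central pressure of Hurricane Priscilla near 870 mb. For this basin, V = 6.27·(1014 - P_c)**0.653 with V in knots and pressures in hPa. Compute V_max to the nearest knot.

ΔP = 1014 − 870 = 144 mb.
144^0.653 ≈ 25.669.
V ≈ 6.27 × 25.669 ≈ 160.9 kt.

161 kt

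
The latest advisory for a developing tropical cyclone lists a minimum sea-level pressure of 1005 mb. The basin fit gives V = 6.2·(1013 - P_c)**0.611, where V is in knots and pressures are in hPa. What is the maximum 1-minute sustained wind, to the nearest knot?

ΔP = 1013 − 1005 = 8 mb.
8^0.611 ≈ 3.563.
V ≈ 6.2 × 3.563 ≈ 22.1 kt.

22 kt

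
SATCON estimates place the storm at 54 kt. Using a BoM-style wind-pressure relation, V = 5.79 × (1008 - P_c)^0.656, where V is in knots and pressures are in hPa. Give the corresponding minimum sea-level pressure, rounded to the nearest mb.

978 mb

ΔP = (V / 5.79)^(1/0.656) = (54/5.79)^1.524.
54/5.79 = 9.326; 9.326^1.524 ≈ 30.08 mb.
P_c = 1008 − 30.08 = 977.92 ≈ 978 mb.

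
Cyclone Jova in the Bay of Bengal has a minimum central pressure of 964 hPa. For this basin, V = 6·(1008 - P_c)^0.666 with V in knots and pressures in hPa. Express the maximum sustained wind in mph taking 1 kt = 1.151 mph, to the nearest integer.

86 mph

ΔP = 1008 − 964 = 44 hPa.
V ≈ 6 × 44^0.666 = 6 × 12.432 ≈ 74.592 kt.
74.592 × 1.151 ≈ 85.86 mph → 86 mph.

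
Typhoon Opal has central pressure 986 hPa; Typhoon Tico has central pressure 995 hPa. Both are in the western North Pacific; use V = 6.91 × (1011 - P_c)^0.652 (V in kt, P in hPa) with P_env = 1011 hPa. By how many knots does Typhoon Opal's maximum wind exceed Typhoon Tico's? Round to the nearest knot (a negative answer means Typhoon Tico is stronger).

Typhoon Opal: ΔP = 25; V ≈ 6.91 × 25^0.652 ≈ 56.36 kt.
Typhoon Tico: ΔP = 16; V ≈ 6.91 × 16^0.652 ≈ 42.13 kt.
Difference ≈ 56.36 − 42.13 = 14.23 → 14 kt.

14 kt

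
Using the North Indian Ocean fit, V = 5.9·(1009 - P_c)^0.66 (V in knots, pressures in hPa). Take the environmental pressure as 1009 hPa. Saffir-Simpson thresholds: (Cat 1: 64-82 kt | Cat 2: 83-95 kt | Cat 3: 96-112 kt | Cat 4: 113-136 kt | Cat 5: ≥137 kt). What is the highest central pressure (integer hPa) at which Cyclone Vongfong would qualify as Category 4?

Category 4 begins at V = 113 kt.
Required ΔP = (113/5.9)^(1/0.66) = 19.153^1.515 ≈ 87.65 hPa.
P_c ≤ 1009 − 87.65 = 921.35, so the highest integer P_c is 921 hPa.

921 hPa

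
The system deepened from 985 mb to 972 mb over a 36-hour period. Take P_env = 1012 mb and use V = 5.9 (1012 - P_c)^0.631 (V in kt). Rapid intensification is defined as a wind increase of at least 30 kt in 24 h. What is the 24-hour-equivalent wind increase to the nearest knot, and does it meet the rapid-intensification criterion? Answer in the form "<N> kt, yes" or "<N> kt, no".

9 kt, no

V₁: ΔP = 27, V ≈ 5.9 × 27^0.631 ≈ 47.21 kt.
V₂: ΔP = 40, V ≈ 5.9 × 40^0.631 ≈ 60.50 kt.
ΔV over 36 h = 13.29 kt → 24 h equivalent = 13.29 × 24/36 ≈ 8.86 kt.
9 kt < 30 kt ⇒ not rapid intensification.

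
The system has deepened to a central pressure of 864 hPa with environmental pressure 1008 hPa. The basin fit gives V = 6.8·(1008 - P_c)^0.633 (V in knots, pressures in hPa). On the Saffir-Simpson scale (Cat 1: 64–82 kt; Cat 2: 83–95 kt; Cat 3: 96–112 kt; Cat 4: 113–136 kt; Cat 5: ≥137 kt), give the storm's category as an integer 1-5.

ΔP = 1008 − 864 = 144 hPa.
V ≈ 6.8 × 144^0.633 = 6.8 × 23.24 ≈ 158 kt.
158 kt falls in the Category 5 band.

5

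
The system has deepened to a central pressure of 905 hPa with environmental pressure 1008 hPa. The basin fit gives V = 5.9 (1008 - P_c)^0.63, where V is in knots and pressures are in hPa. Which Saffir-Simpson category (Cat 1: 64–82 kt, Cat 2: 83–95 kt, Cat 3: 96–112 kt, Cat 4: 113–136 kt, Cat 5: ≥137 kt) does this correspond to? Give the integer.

3

ΔP = 1008 − 905 = 103 hPa.
V ≈ 5.9 × 103^0.63 = 5.9 × 18.54 ≈ 109 kt.
109 kt falls in the Category 3 band.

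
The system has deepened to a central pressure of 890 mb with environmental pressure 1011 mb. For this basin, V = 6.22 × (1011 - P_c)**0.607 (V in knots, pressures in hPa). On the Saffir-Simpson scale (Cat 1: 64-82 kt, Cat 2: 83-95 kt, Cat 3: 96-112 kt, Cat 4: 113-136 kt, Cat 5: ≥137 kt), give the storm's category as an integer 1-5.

ΔP = 1011 − 890 = 121 mb.
V ≈ 6.22 × 121^0.607 = 6.22 × 18.38 ≈ 114 kt.
114 kt falls in the Category 4 band.

4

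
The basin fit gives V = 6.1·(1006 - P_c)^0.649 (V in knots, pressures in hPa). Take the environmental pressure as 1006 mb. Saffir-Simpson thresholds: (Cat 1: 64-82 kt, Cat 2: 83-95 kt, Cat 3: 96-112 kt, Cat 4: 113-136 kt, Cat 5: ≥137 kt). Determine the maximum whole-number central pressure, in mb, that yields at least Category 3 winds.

936 mb

Category 3 begins at V = 96 kt.
Required ΔP = (96/6.1)^(1/0.649) = 15.738^1.541 ≈ 69.87 mb.
P_c ≤ 1006 − 69.87 = 936.13, so the highest integer P_c is 936 mb.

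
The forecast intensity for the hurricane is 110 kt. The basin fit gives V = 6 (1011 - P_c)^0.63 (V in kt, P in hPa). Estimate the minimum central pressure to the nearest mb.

910 mb

ΔP = (V / 6)^(1/0.63) = (110/6)^1.587.
110/6 = 18.333; 18.333^1.587 ≈ 101.19 mb.
P_c = 1011 − 101.19 = 909.81 ≈ 910 mb.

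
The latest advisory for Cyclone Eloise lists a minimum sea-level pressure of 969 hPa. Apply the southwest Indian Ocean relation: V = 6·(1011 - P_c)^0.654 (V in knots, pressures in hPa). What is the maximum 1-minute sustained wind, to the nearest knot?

ΔP = 1011 − 969 = 42 hPa.
42^0.654 ≈ 11.524.
V ≈ 6 × 11.524 ≈ 69.1 kt.

69 kt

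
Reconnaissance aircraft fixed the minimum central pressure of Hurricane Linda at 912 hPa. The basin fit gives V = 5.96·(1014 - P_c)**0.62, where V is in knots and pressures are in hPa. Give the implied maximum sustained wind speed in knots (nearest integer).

105 kt

ΔP = 1014 − 912 = 102 hPa.
102^0.62 ≈ 17.593.
V ≈ 5.96 × 17.593 ≈ 104.9 kt.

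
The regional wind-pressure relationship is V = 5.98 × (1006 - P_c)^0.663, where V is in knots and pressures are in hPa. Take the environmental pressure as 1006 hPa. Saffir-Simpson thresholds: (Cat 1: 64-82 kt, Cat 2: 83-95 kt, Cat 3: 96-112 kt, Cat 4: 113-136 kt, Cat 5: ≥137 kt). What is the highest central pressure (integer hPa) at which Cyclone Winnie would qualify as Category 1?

Category 1 begins at V = 64 kt.
Required ΔP = (64/5.98)^(1/0.663) = 10.702^1.508 ≈ 35.71 hPa.
P_c ≤ 1006 − 35.71 = 970.29, so the highest integer P_c is 970 hPa.

970 hPa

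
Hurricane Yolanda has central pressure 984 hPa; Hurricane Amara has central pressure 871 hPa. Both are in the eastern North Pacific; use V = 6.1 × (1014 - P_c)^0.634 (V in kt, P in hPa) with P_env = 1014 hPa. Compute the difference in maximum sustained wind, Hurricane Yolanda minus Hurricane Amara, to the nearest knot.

-89 kt

Hurricane Yolanda: ΔP = 30; V ≈ 6.1 × 30^0.634 ≈ 52.70 kt.
Hurricane Amara: ΔP = 143; V ≈ 6.1 × 143^0.634 ≈ 141.84 kt.
Difference ≈ 52.70 − 141.84 = -89.14 → -89 kt.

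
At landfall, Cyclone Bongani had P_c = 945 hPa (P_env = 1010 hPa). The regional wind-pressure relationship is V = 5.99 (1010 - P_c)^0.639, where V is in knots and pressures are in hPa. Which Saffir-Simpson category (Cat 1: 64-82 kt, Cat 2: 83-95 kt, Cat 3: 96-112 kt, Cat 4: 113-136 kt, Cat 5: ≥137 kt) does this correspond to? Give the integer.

ΔP = 1010 − 945 = 65 hPa.
V ≈ 5.99 × 65^0.639 = 5.99 × 14.40 ≈ 86 kt.
86 kt falls in the Category 2 band.

2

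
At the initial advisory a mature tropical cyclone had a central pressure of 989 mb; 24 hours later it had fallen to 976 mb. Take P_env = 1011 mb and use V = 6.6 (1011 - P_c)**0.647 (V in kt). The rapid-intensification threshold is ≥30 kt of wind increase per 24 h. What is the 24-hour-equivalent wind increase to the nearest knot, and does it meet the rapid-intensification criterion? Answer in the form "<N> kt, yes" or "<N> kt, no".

V₁: ΔP = 22, V ≈ 6.6 × 22^0.647 ≈ 48.76 kt.
V₂: ΔP = 35, V ≈ 6.6 × 35^0.647 ≈ 65.85 kt.
ΔV over 24 h = 17.09 kt → 24 h equivalent = 17.09 × 24/24 ≈ 17.09 kt.
17 kt < 30 kt ⇒ not rapid intensification.

17 kt, no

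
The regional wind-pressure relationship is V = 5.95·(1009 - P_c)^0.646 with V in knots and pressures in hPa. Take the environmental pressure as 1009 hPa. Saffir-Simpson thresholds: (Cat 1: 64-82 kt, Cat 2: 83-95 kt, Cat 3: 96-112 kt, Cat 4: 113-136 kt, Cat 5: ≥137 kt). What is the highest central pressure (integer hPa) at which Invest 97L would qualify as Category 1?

Category 1 begins at V = 64 kt.
Required ΔP = (64/5.95)^(1/0.646) = 10.756^1.548 ≈ 39.54 hPa.
P_c ≤ 1009 − 39.54 = 969.46, so the highest integer P_c is 969 hPa.

969 hPa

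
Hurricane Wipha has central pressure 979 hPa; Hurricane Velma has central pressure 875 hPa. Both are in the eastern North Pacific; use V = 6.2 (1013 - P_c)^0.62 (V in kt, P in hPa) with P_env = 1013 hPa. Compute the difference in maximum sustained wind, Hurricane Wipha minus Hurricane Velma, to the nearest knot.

Hurricane Wipha: ΔP = 34; V ≈ 6.2 × 34^0.62 ≈ 55.20 kt.
Hurricane Velma: ΔP = 138; V ≈ 6.2 × 138^0.62 ≈ 131.56 kt.
Difference ≈ 55.20 − 131.56 = -76.36 → -76 kt.

-76 kt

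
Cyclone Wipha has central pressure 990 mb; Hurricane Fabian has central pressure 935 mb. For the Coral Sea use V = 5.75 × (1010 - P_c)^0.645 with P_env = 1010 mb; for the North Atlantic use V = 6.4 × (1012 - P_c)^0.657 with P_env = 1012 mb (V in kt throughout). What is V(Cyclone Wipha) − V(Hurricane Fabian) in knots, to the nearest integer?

-71 kt

Cyclone Wipha: ΔP = 20; V ≈ 5.75 × 20^0.645 ≈ 39.70 kt.
Hurricane Fabian: ΔP = 77; V ≈ 6.4 × 77^0.657 ≈ 111.07 kt.
Difference ≈ 39.70 − 111.07 = -71.37 → -71 kt.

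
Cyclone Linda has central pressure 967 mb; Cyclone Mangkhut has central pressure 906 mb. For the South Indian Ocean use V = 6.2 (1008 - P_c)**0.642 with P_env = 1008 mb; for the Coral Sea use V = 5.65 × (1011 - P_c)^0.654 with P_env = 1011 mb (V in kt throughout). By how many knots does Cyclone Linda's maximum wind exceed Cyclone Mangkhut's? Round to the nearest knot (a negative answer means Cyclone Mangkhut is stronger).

Cyclone Linda: ΔP = 41; V ≈ 6.2 × 41^0.642 ≈ 67.27 kt.
Cyclone Mangkhut: ΔP = 105; V ≈ 5.65 × 105^0.654 ≈ 118.55 kt.
Difference ≈ 67.27 − 118.55 = -51.28 → -51 kt.

-51 kt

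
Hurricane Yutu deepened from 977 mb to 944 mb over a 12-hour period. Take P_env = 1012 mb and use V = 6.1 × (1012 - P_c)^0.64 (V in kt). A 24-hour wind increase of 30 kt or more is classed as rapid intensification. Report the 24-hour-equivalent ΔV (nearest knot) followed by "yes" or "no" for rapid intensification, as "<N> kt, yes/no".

63 kt, yes

V₁: ΔP = 35, V ≈ 6.1 × 35^0.64 ≈ 59.37 kt.
V₂: ΔP = 68, V ≈ 6.1 × 68^0.64 ≈ 90.81 kt.
ΔV over 12 h = 31.44 kt → 24 h equivalent = 31.44 × 24/12 ≈ 62.88 kt.
63 kt ≥ 30 kt ⇒ rapid intensification.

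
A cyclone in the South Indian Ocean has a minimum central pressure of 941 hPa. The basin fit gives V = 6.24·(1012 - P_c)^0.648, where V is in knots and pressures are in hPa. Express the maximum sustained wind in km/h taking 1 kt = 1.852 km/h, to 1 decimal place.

ΔP = 1012 − 941 = 71 hPa.
V ≈ 6.24 × 71^0.648 = 6.24 × 15.835 ≈ 98.810 kt.
98.810 × 1.852 ≈ 183.00 km/h → 183.0 km/h.

183.0 km/h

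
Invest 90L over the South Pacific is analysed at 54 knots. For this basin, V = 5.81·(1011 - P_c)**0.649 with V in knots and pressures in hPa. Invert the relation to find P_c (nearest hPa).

ΔP = (V / 5.81)^(1/0.649) = (54/5.81)^1.541.
54/5.81 = 9.294; 9.294^1.541 ≈ 31.04 hPa.
P_c = 1011 − 31.04 = 979.96 ≈ 980 hPa.

980 hPa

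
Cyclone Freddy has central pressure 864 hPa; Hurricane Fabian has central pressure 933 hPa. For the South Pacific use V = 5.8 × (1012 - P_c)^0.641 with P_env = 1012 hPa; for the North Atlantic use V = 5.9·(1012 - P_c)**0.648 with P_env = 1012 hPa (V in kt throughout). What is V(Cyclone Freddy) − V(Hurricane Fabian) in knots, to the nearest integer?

43 kt

Cyclone Freddy: ΔP = 148; V ≈ 5.8 × 148^0.641 ≈ 142.75 kt.
Hurricane Fabian: ΔP = 79; V ≈ 5.9 × 79^0.648 ≈ 100.12 kt.
Difference ≈ 142.75 − 100.12 = 42.63 → 43 kt.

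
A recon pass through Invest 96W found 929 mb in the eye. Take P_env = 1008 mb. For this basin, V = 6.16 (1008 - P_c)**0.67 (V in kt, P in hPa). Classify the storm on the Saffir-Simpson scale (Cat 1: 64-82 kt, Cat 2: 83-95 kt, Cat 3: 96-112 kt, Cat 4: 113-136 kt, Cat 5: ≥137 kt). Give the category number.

4

ΔP = 1008 − 929 = 79 mb.
V ≈ 6.16 × 79^0.67 = 6.16 × 18.68 ≈ 115 kt.
115 kt falls in the Category 4 band.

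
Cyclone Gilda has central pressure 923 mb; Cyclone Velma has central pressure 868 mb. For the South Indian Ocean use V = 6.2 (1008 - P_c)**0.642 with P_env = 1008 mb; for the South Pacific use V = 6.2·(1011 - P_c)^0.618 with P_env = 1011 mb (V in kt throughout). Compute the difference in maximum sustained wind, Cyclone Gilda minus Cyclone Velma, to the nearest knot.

-26 kt

Cyclone Gilda: ΔP = 85; V ≈ 6.2 × 85^0.642 ≈ 107.42 kt.
Cyclone Velma: ΔP = 143; V ≈ 6.2 × 143^0.618 ≈ 133.16 kt.
Difference ≈ 107.42 − 133.16 = -25.74 → -26 kt.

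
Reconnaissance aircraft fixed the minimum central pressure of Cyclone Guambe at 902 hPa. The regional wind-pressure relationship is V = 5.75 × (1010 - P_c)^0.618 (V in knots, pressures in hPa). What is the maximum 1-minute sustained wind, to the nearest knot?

104 kt

ΔP = 1010 − 902 = 108 hPa.
108^0.618 ≈ 18.057.
V ≈ 5.75 × 18.057 ≈ 103.8 kt.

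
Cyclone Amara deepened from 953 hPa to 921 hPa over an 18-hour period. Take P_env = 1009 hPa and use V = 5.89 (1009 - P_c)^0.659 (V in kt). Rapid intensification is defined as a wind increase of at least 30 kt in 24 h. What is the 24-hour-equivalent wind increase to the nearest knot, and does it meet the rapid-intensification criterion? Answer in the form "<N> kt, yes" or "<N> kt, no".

V₁: ΔP = 56, V ≈ 5.89 × 56^0.659 ≈ 83.59 kt.
V₂: ΔP = 88, V ≈ 5.89 × 88^0.659 ≈ 112.60 kt.
ΔV over 18 h = 29.01 kt → 24 h equivalent = 29.01 × 24/18 ≈ 38.68 kt.
39 kt ≥ 30 kt ⇒ rapid intensification.

39 kt, yes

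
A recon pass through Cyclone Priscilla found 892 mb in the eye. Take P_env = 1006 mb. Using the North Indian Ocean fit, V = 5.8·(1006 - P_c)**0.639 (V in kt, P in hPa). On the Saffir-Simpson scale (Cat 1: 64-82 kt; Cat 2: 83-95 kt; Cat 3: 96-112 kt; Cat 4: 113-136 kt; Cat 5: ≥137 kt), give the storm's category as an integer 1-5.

ΔP = 1006 − 892 = 114 mb.
V ≈ 5.8 × 114^0.639 = 5.8 × 20.62 ≈ 120 kt.
120 kt falls in the Category 4 band.

4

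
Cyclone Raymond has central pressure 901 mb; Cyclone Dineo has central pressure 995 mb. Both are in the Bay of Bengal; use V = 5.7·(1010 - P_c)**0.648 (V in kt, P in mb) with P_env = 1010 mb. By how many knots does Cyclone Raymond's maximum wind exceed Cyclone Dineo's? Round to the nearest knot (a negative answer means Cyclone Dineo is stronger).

Cyclone Raymond: ΔP = 109; V ≈ 5.7 × 109^0.648 ≈ 119.16 kt.
Cyclone Dineo: ΔP = 15; V ≈ 5.7 × 15^0.648 ≈ 32.96 kt.
Difference ≈ 119.16 − 32.96 = 86.20 → 86 kt.

86 kt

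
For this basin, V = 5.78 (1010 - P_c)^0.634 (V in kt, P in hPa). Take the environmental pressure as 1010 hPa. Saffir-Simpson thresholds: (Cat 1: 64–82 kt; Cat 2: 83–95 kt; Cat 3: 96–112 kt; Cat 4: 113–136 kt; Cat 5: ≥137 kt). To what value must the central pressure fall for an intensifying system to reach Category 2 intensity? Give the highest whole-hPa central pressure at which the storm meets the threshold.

943 hPa

Category 2 begins at V = 83 kt.
Required ΔP = (83/5.78)^(1/0.634) = 14.360^1.577 ≈ 66.86 hPa.
P_c ≤ 1010 − 66.86 = 943.14, so the highest integer P_c is 943 hPa.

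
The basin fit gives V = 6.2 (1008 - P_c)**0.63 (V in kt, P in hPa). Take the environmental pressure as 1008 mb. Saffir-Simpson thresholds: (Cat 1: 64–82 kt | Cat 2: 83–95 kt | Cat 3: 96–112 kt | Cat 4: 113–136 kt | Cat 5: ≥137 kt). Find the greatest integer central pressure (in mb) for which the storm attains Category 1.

967 mb

Category 1 begins at V = 64 kt.
Required ΔP = (64/6.2)^(1/0.63) = 10.323^1.587 ≈ 40.66 mb.
P_c ≤ 1008 − 40.66 = 967.34, so the highest integer P_c is 967 mb.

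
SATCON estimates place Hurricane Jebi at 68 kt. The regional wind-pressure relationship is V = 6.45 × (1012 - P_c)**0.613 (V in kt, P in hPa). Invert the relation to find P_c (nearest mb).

965 mb

ΔP = (V / 6.45)^(1/0.613) = (68/6.45)^1.631.
68/6.45 = 10.543; 10.543^1.631 ≈ 46.64 mb.
P_c = 1012 − 46.64 = 965.36 ≈ 965 mb.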